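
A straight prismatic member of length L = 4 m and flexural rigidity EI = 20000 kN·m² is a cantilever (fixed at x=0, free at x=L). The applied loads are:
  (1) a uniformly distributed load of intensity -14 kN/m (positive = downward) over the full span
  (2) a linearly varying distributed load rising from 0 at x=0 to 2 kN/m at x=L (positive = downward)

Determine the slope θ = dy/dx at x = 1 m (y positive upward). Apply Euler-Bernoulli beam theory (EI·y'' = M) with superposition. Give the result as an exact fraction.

θ(1) = 3727/960000 rad

Load 1 — uniform load w=-14 kN/m over full span:
  θ_1 = -wx(x²-3Lx+3L²)/(6EI) = -(-14)·1·(1²-3·4·1+3·4²)/(6·20000) = 259/60000 rad
Load 2 — triangular load w₀=2 kN/m (0→w₀ over full span):
  θ_2 = (w₀Lx²/4-w₀L²x/3-w₀x⁴/(24L))/EI = (2·4·1²/4-2·4²·1/3-2·1⁴/(24·4))/20000 = -139/320000 rad
Superposition: θ = Σ θ_i = 3727/960000 rad ≈ 0.003882 rad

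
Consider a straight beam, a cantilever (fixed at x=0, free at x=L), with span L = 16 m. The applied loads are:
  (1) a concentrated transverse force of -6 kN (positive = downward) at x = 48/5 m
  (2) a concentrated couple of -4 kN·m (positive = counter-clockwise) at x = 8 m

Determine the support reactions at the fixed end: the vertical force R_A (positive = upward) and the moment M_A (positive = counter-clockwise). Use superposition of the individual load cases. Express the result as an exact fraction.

R_A = -6 kN, M_A = -268/5 kN·m

Load 1 — point force P=-6 kN at a=48/5 m (b=L-a=32/5):
  R_A = P = (-6) = -6 kN
  M_A = Pa = (-6)·(48/5) = -288/5 kN·m
Load 2 — applied couple M₀=-4 kN·m at a=8 m (b=L-a=8):
  R_A = 0 kN
  M_A = -M₀ = -(-4) = 4 kN·m
Superposition: R_A = -6 kN, M_A = -268/5 kN·m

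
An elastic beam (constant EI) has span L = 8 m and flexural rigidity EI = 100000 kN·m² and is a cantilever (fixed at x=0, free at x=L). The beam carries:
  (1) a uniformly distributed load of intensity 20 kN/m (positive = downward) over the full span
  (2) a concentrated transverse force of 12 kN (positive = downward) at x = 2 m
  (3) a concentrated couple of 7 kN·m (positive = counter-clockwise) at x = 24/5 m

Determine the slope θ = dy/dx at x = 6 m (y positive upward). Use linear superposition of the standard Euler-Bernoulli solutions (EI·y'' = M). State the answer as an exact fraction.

θ(6) = -261/15625 rad

Load 1 — uniform load w=20 kN/m over full span:
  θ_1 = -wx(x²-3Lx+3L²)/(6EI) = -20·6·(6²-3·8·6+3·8²)/(6·100000) = -21/1250 rad
Load 2 — point force P=12 kN at a=2 m (b=L-a=6):
  θ_2 = -Pa²/(2EI)  [x>a] = -12·2²/(2·100000) = -3/12500 rad
Load 3 — applied couple M₀=7 kN·m at a=24/5 m (b=L-a=16/5):
  θ_3 = M₀a/EI  [x>a] = 7·(24/5)/100000 = 21/62500 rad
Superposition: θ = Σ θ_i = -261/15625 rad ≈ -0.016704 rad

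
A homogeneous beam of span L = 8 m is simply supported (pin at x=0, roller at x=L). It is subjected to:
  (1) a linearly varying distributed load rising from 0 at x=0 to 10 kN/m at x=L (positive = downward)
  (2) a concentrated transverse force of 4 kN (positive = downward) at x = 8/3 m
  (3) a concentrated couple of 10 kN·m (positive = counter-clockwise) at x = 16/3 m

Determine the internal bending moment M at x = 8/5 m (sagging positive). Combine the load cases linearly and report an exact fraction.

Load 1 — triangular load w₀=10 kN/m (0→w₀ over full span):
  M_1 = w₀Lx/6 - w₀x³/(6L) = 10·8·(8/5)/6 - 10·(8/5)³/(6·8) = 512/25 kN·m
Load 2 — point force P=4 kN at a=8/3 m (b=L-a=16/3):
  M_2 = Pbx/L  [x≤a] = 4·(16/3)·(8/5)/8 = 64/15 kN·m
Load 3 — applied couple M₀=10 kN·m at a=16/3 m (b=L-a=8/3):
  M_3 = M₀x/L  [x≤a] = 10·(8/5)/8 = 2 kN·m
Superposition: M = Σ M_i = 2006/75 kN·m ≈ 26.746667 kN·m

M(8/5) = 2006/75 kN·m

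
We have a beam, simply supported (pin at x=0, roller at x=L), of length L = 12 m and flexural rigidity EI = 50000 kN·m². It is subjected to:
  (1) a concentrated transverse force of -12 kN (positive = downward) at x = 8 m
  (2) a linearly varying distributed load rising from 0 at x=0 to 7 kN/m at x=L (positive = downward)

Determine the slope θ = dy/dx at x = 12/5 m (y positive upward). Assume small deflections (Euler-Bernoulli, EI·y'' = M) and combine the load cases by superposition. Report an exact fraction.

Load 1 — point force P=-12 kN at a=8 m (b=L-a=4):
  θ_1 = -Pb(L²-b²-3x²)/(6LEI)  [x≤a] = -(-12)·4·(12²-4²-3·(12/5)²)/(6·12·50000) = 346/234375 rad
Load 2 — triangular load w₀=7 kN/m (0→w₀ over full span):
  θ_2 = -w₀(7L⁴-30L²x²+15x⁴)/(360LEI) = -7·(7·12⁴-30·12²·(12/5)²+15·(12/5)⁴)/(360·12·50000) = -7644/1953125 rad
Superposition: θ = Σ θ_i = -14282/5859375 rad ≈ -0.002437 rad

θ(12/5) = -14282/5859375 rad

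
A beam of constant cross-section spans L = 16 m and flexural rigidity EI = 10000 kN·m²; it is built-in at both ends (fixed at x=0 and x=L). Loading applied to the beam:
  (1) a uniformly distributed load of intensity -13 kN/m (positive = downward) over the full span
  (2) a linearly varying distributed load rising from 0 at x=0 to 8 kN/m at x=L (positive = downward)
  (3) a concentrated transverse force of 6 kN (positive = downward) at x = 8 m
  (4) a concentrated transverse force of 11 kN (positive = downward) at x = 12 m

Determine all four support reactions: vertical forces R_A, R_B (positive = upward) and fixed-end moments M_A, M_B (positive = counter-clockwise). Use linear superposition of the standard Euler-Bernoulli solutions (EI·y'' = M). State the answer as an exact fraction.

Load 1 — uniform load w=-13 kN/m over full span:
  R_A = wL/2 = (-13)·16/2 = -104 kN
  M_A = wL²/12 = (-13)·16²/12 = -832/3 kN·m
  R_B = wL/2 = (-13)·16/2 = -104 kN
  M_B = -wL²/12 = -(-13)·16²/12 = 832/3 kN·m
Load 2 — triangular load w₀=8 kN/m (0→w₀ over full span):
  R_A = 3w₀L/20 = 3·8·16/20 = 96/5 kN
  M_A = w₀L²/30 = 8·16²/30 = 1024/15 kN·m
  R_B = 7w₀L/20 = 7·8·16/20 = 224/5 kN
  M_B = -w₀L²/20 = -8·16²/20 = -512/5 kN·m
Load 3 — point force P=6 kN at a=8 m (b=L-a=8):
  R_A = Pb²(3a+b)/L³ = 6·8²·(3·8+8)/16³ = 3 kN
  M_A = Pab²/L² = 6·8·8²/16² = 12 kN·m
  R_B = Pa²(a+3b)/L³ = 6·8²·(8+3·8)/16³ = 3 kN
  M_B = -Pa²b/L² = -6·8²·8/16² = -12 kN·m
Load 4 — point force P=11 kN at a=12 m (b=L-a=4):
  R_A = Pb²(3a+b)/L³ = 11·4²·(3·12+4)/16³ = 55/32 kN
  M_A = Pab²/L² = 11·12·4²/16² = 33/4 kN·m
  R_B = Pa²(a+3b)/L³ = 11·12²·(12+3·4)/16³ = 297/32 kN
  M_B = -Pa²b/L² = -11·12²·4/16² = -99/4 kN·m
Superposition: R_A = -12813/160 kN, M_A = -11329/60 kN·m, R_B = -7507/160 kN, M_B = 8291/60 kN·m

R_A = -12813/160 kN, M_A = -11329/60 kN·m, R_B = -7507/160 kN, M_B = 8291/60 kN·m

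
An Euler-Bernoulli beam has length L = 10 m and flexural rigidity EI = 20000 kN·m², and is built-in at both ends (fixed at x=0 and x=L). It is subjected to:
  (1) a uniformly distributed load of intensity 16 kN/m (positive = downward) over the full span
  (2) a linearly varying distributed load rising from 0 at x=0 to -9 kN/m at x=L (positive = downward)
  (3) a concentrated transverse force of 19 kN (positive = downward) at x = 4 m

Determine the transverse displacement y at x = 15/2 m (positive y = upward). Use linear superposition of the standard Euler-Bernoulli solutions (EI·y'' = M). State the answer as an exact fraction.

y(15/2) = -12377/1228800 m

Load 1 — uniform load w=16 kN/m over full span:
  y_1 = -wx²(L-x)²/(24EI) = -16·(15/2)²·(10-(15/2))²/(24·20000) = -3/256 m
Load 2 — triangular load w₀=-9 kN/m (0→w₀ over full span):
  y_2 = -w₀x²(L-x)²(x+2L)/(120LEI) = -(-9)·(15/2)²·(10-(15/2))²·((15/2)+2·10)/(120·10·20000) = 297/81920 m
Load 3 — point force P=19 kN at a=4 m (b=L-a=6):
  y_3 = -Pa²(L-x)²(3bL-(3b+a)(L-x))/(6L³EI)  [x>a] = -19·4²·(10-(15/2))²·(3·6·10-(3·6+4)·(10-(15/2)))/(6·10³·20000) = -19/9600 m
Superposition: y = Σ y_i = -12377/1228800 m ≈ -0.010072 m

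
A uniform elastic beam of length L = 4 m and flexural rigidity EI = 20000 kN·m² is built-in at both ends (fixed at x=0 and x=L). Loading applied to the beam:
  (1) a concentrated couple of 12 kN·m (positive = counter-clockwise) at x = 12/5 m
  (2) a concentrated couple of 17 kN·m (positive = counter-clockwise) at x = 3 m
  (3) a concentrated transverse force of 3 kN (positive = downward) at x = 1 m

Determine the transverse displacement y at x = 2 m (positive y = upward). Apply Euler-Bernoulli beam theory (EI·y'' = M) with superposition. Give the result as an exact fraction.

Load 1 — applied couple M₀=12 kN·m at a=12/5 m (b=L-a=8/5):
  y_1 = (R_Ax³/6 - M_Ax²/2)/EI  [x≤a] with R_A=108/25, M_A=96/25 = ((108/25)·2³/6 - (96/25)·2²/2)/20000 = -3/31250 m
Load 2 — applied couple M₀=17 kN·m at a=3 m (b=L-a=1):
  y_2 = (R_Ax³/6 - M_Ax²/2)/EI  [x≤a] with R_A=153/32, M_A=85/16 = ((153/32)·2³/6 - (85/16)·2²/2)/20000 = -17/80000 m
Load 3 — point force P=3 kN at a=1 m (b=L-a=3):
  y_3 = -Pa²(L-x)²(3bL-(3b+a)(L-x))/(6L³EI)  [x>a] = -3·1²·(4-2)²·(3·3·4-(3·3+1)·(4-2))/(6·4³·20000) = -1/40000 m
Superposition: y = Σ y_i = -667/2000000 m ≈ -0.000333 m

y(2) = -667/2000000 m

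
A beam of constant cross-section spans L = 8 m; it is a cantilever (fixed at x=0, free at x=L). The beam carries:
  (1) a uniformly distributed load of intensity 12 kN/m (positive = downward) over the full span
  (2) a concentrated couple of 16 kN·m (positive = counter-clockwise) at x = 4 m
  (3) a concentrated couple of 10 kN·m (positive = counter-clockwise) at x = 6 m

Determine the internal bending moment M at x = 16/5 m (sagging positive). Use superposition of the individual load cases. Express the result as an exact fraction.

Load 1 — uniform load w=12 kN/m over full span:
  M_1 = -w(L-x)²/2 = -12·(8-(16/5))²/2 = -3456/25 kN·m
Load 2 — applied couple M₀=16 kN·m at a=4 m (b=L-a=4):
  M_2 = M₀  [x≤a] = 16 = 16 kN·m
Load 3 — applied couple M₀=10 kN·m at a=6 m (b=L-a=2):
  M_3 = M₀  [x≤a] = 10 = 10 kN·m
Superposition: M = Σ M_i = -2806/25 kN·m ≈ -112.240000 kN·m

M(16/5) = -2806/25 kN·m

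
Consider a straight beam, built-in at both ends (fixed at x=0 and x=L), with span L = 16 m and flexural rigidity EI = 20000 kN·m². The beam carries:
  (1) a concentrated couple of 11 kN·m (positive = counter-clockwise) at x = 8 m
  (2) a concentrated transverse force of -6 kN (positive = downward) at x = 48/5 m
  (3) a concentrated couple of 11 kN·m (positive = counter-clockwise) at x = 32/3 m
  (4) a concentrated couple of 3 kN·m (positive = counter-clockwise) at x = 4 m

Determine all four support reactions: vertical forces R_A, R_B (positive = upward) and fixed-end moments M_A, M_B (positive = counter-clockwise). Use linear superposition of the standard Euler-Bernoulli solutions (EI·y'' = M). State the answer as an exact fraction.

R_A = 2249/48000 kN, M_A = -20171/6000 kN·m, R_B = -290249/48000 kN, M_B = 35023/2000 kN·m

Load 1 — applied couple M₀=11 kN·m at a=8 m (b=L-a=8):
  R_A = 6M₀ab/L³ = 6·11·8·8/16³ = 33/32 kN
  M_A = M₀b(2a-b)/L² = 11·8·(2·8-8)/16² = 11/4 kN·m
  R_B = -6M₀ab/L³ = -6·11·8·8/16³ = -33/32 kN
  M_B = M₀a(2b-a)/L² = 11·8·(2·8-8)/16² = 11/4 kN·m
Load 2 — point force P=-6 kN at a=48/5 m (b=L-a=32/5):
  R_A = Pb²(3a+b)/L³ = (-6)·(32/5)²·(3·(48/5)+(32/5))/16³ = -264/125 kN
  M_A = Pab²/L² = (-6)·(48/5)·(32/5)²/16² = -1152/125 kN·m
  R_B = Pa²(a+3b)/L³ = (-6)·(48/5)²·((48/5)+3·(32/5))/16³ = -486/125 kN
  M_B = -Pa²b/L² = -(-6)·(48/5)²·(32/5)/16² = 1728/125 kN·m
Load 3 — applied couple M₀=11 kN·m at a=32/3 m (b=L-a=16/3):
  R_A = 6M₀ab/L³ = 6·11·(32/3)·(16/3)/16³ = 11/12 kN
  M_A = M₀b(2a-b)/L² = 11·(16/3)·(2·(32/3)-(16/3))/16² = 11/3 kN·m
  R_B = -6M₀ab/L³ = -6·11·(32/3)·(16/3)/16³ = -11/12 kN
  M_B = M₀a(2b-a)/L² = 11·(32/3)·(2·(16/3)-(32/3))/16² = 0 kN·m
Load 4 — applied couple M₀=3 kN·m at a=4 m (b=L-a=12):
  R_A = 6M₀ab/L³ = 6·3·4·12/16³ = 27/128 kN
  M_A = M₀b(2a-b)/L² = 3·12·(2·4-12)/16² = -9/16 kN·m
  R_B = -6M₀ab/L³ = -6·3·4·12/16³ = -27/128 kN
  M_B = M₀a(2b-a)/L² = 3·4·(2·12-4)/16² = 15/16 kN·m
Superposition: R_A = 2249/48000 kN, M_A = -20171/6000 kN·m, R_B = -290249/48000 kN, M_B = 35023/2000 kN·m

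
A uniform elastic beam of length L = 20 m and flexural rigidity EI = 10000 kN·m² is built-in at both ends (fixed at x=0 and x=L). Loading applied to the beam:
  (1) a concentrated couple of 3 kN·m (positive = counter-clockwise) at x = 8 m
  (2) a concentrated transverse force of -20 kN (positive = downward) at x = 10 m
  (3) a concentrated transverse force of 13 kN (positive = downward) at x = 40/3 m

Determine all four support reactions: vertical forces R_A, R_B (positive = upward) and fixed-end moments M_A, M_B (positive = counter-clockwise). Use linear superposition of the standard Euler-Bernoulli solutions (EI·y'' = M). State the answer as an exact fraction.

R_A = -21646/3375 kN, M_A = -20507/675 kN·m, R_B = -1979/3375 kN, M_B = 8398/675 kN·m

Load 1 — applied couple M₀=3 kN·m at a=8 m (b=L-a=12):
  R_A = 6M₀ab/L³ = 6·3·8·12/20³ = 27/125 kN
  M_A = M₀b(2a-b)/L² = 3·12·(2·8-12)/20² = 9/25 kN·m
  R_B = -6M₀ab/L³ = -6·3·8·12/20³ = -27/125 kN
  M_B = M₀a(2b-a)/L² = 3·8·(2·12-8)/20² = 24/25 kN·m
Load 2 — point force P=-20 kN at a=10 m (b=L-a=10):
  R_A = Pb²(3a+b)/L³ = (-20)·10²·(3·10+10)/20³ = -10 kN
  M_A = Pab²/L² = (-20)·10·10²/20² = -50 kN·m
  R_B = Pa²(a+3b)/L³ = (-20)·10²·(10+3·10)/20³ = -10 kN
  M_B = -Pa²b/L² = -(-20)·10²·10/20² = 50 kN·m
Load 3 — point force P=13 kN at a=40/3 m (b=L-a=20/3):
  R_A = Pb²(3a+b)/L³ = 13·(20/3)²·(3·(40/3)+(20/3))/20³ = 91/27 kN
  M_A = Pab²/L² = 13·(40/3)·(20/3)²/20² = 520/27 kN·m
  R_B = Pa²(a+3b)/L³ = 13·(40/3)²·((40/3)+3·(20/3))/20³ = 260/27 kN
  M_B = -Pa²b/L² = -13·(40/3)²·(20/3)/20² = -1040/27 kN·m
Superposition: R_A = -21646/3375 kN, M_A = -20507/675 kN·m, R_B = -1979/3375 kN, M_B = 8398/675 kN·m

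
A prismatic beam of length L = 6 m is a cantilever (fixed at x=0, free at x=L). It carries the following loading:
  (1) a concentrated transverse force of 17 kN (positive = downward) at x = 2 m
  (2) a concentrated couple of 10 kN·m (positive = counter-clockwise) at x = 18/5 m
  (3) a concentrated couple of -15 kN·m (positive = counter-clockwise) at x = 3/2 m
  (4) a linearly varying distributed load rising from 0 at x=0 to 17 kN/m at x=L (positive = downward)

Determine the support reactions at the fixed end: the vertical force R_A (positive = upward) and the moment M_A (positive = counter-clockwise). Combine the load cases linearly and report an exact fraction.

Load 1 — point force P=17 kN at a=2 m (b=L-a=4):
  R_A = P = 17 kN
  M_A = Pa = 17·2 = 34 kN·m
Load 2 — applied couple M₀=10 kN·m at a=18/5 m (b=L-a=12/5):
  R_A = 0 kN
  M_A = -M₀ = -10 kN·m
Load 3 — applied couple M₀=-15 kN·m at a=3/2 m (b=L-a=9/2):
  R_A = 0 kN
  M_A = -M₀ = -(-15) = 15 kN·m
Load 4 — triangular load w₀=17 kN/m (0→w₀ over full span):
  R_A = w₀L/2 = 17·6/2 = 51 kN
  M_A = w₀L²/3 = 17·6²/3 = 204 kN·m
Superposition: R_A = 68 kN, M_A = 243 kN·m

R_A = 68 kN, M_A = 243 kN·m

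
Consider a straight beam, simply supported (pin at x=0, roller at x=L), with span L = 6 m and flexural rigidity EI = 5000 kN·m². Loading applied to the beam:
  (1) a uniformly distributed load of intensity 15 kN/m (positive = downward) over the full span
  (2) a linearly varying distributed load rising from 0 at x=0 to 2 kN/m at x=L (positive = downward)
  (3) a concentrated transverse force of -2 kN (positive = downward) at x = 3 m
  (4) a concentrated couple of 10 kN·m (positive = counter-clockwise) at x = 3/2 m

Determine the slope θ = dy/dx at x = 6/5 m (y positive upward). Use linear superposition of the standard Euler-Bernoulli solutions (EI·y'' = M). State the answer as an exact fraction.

Load 1 — uniform load w=15 kN/m over full span:
  θ_1 = -w(L³-6Lx²+4x³)/(24EI) = -15·(6³-6·6·(6/5)²+4·(6/5)³)/(24·5000) = -2673/125000 rad
Load 2 — triangular load w₀=2 kN/m (0→w₀ over full span):
  θ_2 = -w₀(7L⁴-30L²x²+15x⁴)/(360LEI) = -2·(7·6⁴-30·6²·(6/5)²+15·(6/5)⁴)/(360·6·5000) = -546/390625 rad
Load 3 — point force P=-2 kN at a=3 m (b=L-a=3):
  θ_3 = -Pb(L²-b²-3x²)/(6LEI)  [x≤a] = -(-2)·3·(6²-3²-3·(6/5)²)/(6·6·5000) = 189/250000 rad
Load 4 — applied couple M₀=10 kN·m at a=3/2 m (b=L-a=9/2):
  θ_4 = (M₀x²/(2L)+C₁)/EI  [x≤a] with C₁=M₀(3b²-L²)/(6L)=55/8 = (10·(6/5)²/(2·6)+(55/8))/5000 = 323/200000 rad
Superposition: θ = Σ θ_i = -510269/25000000 rad ≈ -0.020411 rad

θ(6/5) = -510269/25000000 rad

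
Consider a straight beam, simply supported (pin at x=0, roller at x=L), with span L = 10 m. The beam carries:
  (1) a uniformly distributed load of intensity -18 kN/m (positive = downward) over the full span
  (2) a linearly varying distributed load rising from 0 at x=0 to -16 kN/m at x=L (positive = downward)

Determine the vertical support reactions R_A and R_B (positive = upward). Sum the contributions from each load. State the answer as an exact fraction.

Load 1 — uniform load w=-18 kN/m over full span:
  R_A = wL/2 = (-18)·10/2 = -90 kN
  R_B = wL/2 = (-18)·10/2 = -90 kN
Load 2 — triangular load w₀=-16 kN/m (0→w₀ over full span):
  R_A = w₀L/6 = (-16)·10/6 = -80/3 kN
  R_B = w₀L/3 = (-16)·10/3 = -160/3 kN
Superposition: R_A = -350/3 kN, R_B = -430/3 kN

R_A = -350/3 kN, R_B = -430/3 kN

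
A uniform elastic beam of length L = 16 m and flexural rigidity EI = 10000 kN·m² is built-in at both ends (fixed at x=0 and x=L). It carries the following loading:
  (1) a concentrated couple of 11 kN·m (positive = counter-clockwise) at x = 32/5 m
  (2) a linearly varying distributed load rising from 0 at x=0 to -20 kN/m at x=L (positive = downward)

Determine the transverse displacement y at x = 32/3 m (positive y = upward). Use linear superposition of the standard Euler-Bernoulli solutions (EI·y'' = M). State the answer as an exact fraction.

y(32/3) = 1666912/11390625 m

Load 1 — applied couple M₀=11 kN·m at a=32/5 m (b=L-a=48/5):
  y_1 = (R_Ax³/6 - M_Ax²/2 - M₀(x-a)²/2)/EI  [x>a] with R_A=99/100, M_A=33/25 = ((99/100)·(32/3)³/6 - (33/25)·(32/3)²/2 - 11·((32/3)-(32/5))²/2)/10000 = 352/140625 m
Load 2 — triangular load w₀=-20 kN/m (0→w₀ over full span):
  y_2 = -w₀x²(L-x)²(x+2L)/(120LEI) = -(-20)·(32/3)²·(16-(32/3))²·((32/3)+2·16)/(120·16·10000) = 65536/455625 m
Superposition: y = Σ y_i = 1666912/11390625 m ≈ 0.146341 m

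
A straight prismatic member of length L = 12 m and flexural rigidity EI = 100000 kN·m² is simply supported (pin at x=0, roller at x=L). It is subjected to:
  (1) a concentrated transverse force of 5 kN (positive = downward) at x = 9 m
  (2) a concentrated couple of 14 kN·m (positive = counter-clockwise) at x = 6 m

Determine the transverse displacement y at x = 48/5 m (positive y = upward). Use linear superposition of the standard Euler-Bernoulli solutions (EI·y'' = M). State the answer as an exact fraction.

y(48/5) = -17937/25000000 m

Load 1 — point force P=5 kN at a=9 m (b=L-a=3):
  y_1 = -Pa(L-x)(2Lx-a²-x²)/(6LEI)  [x>a] = -5·9·(12-(48/5))·(2·12·(48/5)-9²-(48/5)²)/(6·12·100000) = -4293/5000000 m
Load 2 — applied couple M₀=14 kN·m at a=6 m (b=L-a=6):
  y_2 = (M₀x³/(6L)-M₀(x-a)²/2+C₁x)/EI  [x>a] with C₁=M₀(3b²-L²)/(6L)=-7 = (14·(48/5)³/(6·12)-14·((48/5)-6)²/2+(-7)·(48/5))/100000 = 441/3125000 m
Superposition: y = Σ y_i = -17937/25000000 m ≈ -0.000717 m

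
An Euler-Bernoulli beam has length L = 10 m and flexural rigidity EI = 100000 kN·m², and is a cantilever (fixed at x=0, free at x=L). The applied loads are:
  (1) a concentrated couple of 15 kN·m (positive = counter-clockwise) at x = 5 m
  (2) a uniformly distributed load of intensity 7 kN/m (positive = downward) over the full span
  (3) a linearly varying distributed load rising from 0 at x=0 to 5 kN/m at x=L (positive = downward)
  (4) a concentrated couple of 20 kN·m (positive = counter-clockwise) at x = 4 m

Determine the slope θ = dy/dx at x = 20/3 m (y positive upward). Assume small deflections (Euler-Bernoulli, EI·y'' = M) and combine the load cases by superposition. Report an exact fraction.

Load 1 — applied couple M₀=15 kN·m at a=5 m (b=L-a=5):
  θ_1 = M₀a/EI  [x>a] = 15·5/100000 = 3/4000 rad
Load 2 — uniform load w=7 kN/m over full span:
  θ_2 = -wx(x²-3Lx+3L²)/(6EI) = -7·(20/3)·((20/3)²-3·10·(20/3)+3·10²)/(6·100000) = -91/8100 rad
Load 3 — triangular load w₀=5 kN/m (0→w₀ over full span):
  θ_3 = (w₀Lx²/4-w₀L²x/3-w₀x⁴/(24L))/EI = (5·10·(20/3)²/4-5·10²·(20/3)/3-5·(20/3)⁴/(24·10))/100000 = -29/4860 rad
Load 4 — applied couple M₀=20 kN·m at a=4 m (b=L-a=6):
  θ_4 = M₀a/EI  [x>a] = 20·4/100000 = 1/1250 rad
Superposition: θ = Σ θ_i = -76067/4860000 rad ≈ -0.015652 rad

θ(20/3) = -76067/4860000 rad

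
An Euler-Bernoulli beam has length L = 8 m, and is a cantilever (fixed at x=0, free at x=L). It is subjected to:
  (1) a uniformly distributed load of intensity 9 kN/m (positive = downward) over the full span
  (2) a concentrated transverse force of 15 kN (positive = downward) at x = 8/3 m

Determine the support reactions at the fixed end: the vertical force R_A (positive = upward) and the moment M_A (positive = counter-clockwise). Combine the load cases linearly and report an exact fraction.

R_A = 87 kN, M_A = 328 kN·m

Load 1 — uniform load w=9 kN/m over full span:
  R_A = wL = 9·8 = 72 kN
  M_A = wL²/2 = 9·8²/2 = 288 kN·m
Load 2 — point force P=15 kN at a=8/3 m (b=L-a=16/3):
  R_A = P = 15 kN
  M_A = Pa = 15·(8/3) = 40 kN·m
Superposition: R_A = 87 kN, M_A = 328 kN·m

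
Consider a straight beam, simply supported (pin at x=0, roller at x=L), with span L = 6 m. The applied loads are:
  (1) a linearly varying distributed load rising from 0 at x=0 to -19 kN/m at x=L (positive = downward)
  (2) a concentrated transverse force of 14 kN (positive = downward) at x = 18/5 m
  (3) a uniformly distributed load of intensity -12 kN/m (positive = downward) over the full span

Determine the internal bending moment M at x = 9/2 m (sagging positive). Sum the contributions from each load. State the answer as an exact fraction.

Load 1 — triangular load w₀=-19 kN/m (0→w₀ over full span):
  M_1 = w₀Lx/6 - w₀x³/(6L) = (-19)·6·(9/2)/6 - (-19)·(9/2)³/(6·6) = -1197/32 kN·m
Load 2 — point force P=14 kN at a=18/5 m (b=L-a=12/5):
  M_2 = Pa(L-x)/L  [x>a] = 14·(18/5)·(6-(9/2))/6 = 63/5 kN·m
Load 3 — uniform load w=-12 kN/m over full span:
  M_3 = wx(L-x)/2 = (-12)·(9/2)·(6-(9/2))/2 = -81/2 kN·m
Superposition: M = Σ M_i = -10449/160 kN·m ≈ -65.306250 kN·m

M(9/2) = -10449/160 kN·m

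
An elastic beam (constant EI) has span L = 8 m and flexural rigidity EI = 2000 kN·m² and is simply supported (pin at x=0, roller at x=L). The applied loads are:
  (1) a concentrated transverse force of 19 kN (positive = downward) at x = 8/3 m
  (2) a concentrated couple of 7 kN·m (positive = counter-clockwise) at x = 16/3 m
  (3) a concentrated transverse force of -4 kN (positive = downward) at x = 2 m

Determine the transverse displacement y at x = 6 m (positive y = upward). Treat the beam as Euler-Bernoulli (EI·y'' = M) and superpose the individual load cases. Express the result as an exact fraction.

y(6) = -16261/324000 m

Load 1 — point force P=19 kN at a=8/3 m (b=L-a=16/3):
  y_1 = -Pa(L-x)(2Lx-a²-x²)/(6LEI)  [x>a] = -19·(8/3)·(8-6)·(2·8·6-(8/3)²-6²)/(6·8·2000) = -2261/40500 m
Load 2 — applied couple M₀=7 kN·m at a=16/3 m (b=L-a=8/3):
  y_2 = (M₀x³/(6L)-M₀(x-a)²/2+C₁x)/EI  [x>a] with C₁=M₀(3b²-L²)/(6L)=-56/9 = (7·6³/(6·8)-7·(6-(16/3))²/2+(-56/9)·6)/2000 = -133/36000 m
Load 3 — point force P=-4 kN at a=2 m (b=L-a=6):
  y_3 = -Pa(L-x)(2Lx-a²-x²)/(6LEI)  [x>a] = -(-4)·2·(8-6)·(2·8·6-2²-6²)/(6·8·2000) = 7/750 m
Superposition: y = Σ y_i = -16261/324000 m ≈ -0.050188 m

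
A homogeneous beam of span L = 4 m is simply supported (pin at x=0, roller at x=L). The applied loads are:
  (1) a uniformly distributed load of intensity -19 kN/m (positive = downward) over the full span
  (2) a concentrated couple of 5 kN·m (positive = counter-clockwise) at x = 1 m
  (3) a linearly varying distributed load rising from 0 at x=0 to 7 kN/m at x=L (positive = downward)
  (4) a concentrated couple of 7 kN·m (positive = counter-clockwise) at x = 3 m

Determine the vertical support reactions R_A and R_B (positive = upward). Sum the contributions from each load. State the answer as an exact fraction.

Load 1 — uniform load w=-19 kN/m over full span:
  R_A = wL/2 = (-19)·4/2 = -38 kN
  R_B = wL/2 = (-19)·4/2 = -38 kN
Load 2 — applied couple M₀=5 kN·m at a=1 m (b=L-a=3):
  R_A = M₀/L = 5/4 kN
  R_B = -M₀/L = -5/4 kN
Load 3 — triangular load w₀=7 kN/m (0→w₀ over full span):
  R_A = w₀L/6 = 7·4/6 = 14/3 kN
  R_B = w₀L/3 = 7·4/3 = 28/3 kN
Load 4 — applied couple M₀=7 kN·m at a=3 m (b=L-a=1):
  R_A = M₀/L = 7/4 kN
  R_B = -M₀/L = -7/4 kN
Superposition: R_A = -91/3 kN, R_B = -95/3 kN

R_A = -91/3 kN, R_B = -95/3 kN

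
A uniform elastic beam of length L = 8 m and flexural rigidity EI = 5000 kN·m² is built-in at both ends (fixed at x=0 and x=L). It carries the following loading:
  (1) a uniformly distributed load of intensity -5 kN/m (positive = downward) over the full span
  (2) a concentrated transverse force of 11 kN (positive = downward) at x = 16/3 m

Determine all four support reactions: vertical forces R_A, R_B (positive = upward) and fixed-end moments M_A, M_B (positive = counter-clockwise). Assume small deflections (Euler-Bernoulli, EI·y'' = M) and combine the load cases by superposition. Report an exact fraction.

Load 1 — uniform load w=-5 kN/m over full span:
  R_A = wL/2 = (-5)·8/2 = -20 kN
  M_A = wL²/12 = (-5)·8²/12 = -80/3 kN·m
  R_B = wL/2 = (-5)·8/2 = -20 kN
  M_B = -wL²/12 = -(-5)·8²/12 = 80/3 kN·m
Load 2 — point force P=11 kN at a=16/3 m (b=L-a=8/3):
  R_A = Pb²(3a+b)/L³ = 11·(8/3)²·(3·(16/3)+(8/3))/8³ = 77/27 kN
  M_A = Pab²/L² = 11·(16/3)·(8/3)²/8² = 176/27 kN·m
  R_B = Pa²(a+3b)/L³ = 11·(16/3)²·((16/3)+3·(8/3))/8³ = 220/27 kN
  M_B = -Pa²b/L² = -11·(16/3)²·(8/3)/8² = -352/27 kN·m
Superposition: R_A = -463/27 kN, M_A = -544/27 kN·m, R_B = -320/27 kN, M_B = 368/27 kN·m

R_A = -463/27 kN, M_A = -544/27 kN·m, R_B = -320/27 kN, M_B = 368/27 kN·m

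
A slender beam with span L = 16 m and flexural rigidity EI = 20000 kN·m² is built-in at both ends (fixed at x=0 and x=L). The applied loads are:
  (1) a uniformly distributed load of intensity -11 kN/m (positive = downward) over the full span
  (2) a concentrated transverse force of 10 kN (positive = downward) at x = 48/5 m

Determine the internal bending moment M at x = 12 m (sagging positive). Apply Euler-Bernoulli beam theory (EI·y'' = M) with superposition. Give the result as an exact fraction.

M(12) = -1984/75 kN·m

Load 1 — uniform load w=-11 kN/m over full span:
  M_1 = wLx/2 - wL²/12 - wx²/2 = (-11)·16·12/2 - (-11)·16²/12 - (-11)·12²/2 = -88/3 kN·m
Load 2 — point force P=10 kN at a=48/5 m (b=L-a=32/5):
  M_2 = Pa²(a+3b)(L-x)/L³ - Pa²b/L²  [x>a] = 10·(48/5)²·((48/5)+3·(32/5))·(16-12)/16³ - 10·(48/5)²·(32/5)/16² = 72/25 kN·m
Superposition: M = Σ M_i = -1984/75 kN·m ≈ -26.453333 kN·m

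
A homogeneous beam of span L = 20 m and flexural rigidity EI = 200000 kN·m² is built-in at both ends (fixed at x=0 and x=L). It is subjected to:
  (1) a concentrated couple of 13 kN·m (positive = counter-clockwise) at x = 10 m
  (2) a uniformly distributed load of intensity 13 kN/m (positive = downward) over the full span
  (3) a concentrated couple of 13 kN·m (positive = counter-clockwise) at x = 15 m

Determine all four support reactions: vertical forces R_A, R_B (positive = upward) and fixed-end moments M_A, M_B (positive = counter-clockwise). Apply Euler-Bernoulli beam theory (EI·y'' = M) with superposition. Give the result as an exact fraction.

R_A = 21073/160 kN, M_A = 21151/48 kN·m, R_B = 20527/160 kN, M_B = -20761/48 kN·m

Load 1 — applied couple M₀=13 kN·m at a=10 m (b=L-a=10):
  R_A = 6M₀ab/L³ = 6·13·10·10/20³ = 39/40 kN
  M_A = M₀b(2a-b)/L² = 13·10·(2·10-10)/20² = 13/4 kN·m
  R_B = -6M₀ab/L³ = -6·13·10·10/20³ = -39/40 kN
  M_B = M₀a(2b-a)/L² = 13·10·(2·10-10)/20² = 13/4 kN·m
Load 2 — uniform load w=13 kN/m over full span:
  R_A = wL/2 = 13·20/2 = 130 kN
  M_A = wL²/12 = 13·20²/12 = 1300/3 kN·m
  R_B = wL/2 = 13·20/2 = 130 kN
  M_B = -wL²/12 = -13·20²/12 = -1300/3 kN·m
Load 3 — applied couple M₀=13 kN·m at a=15 m (b=L-a=5):
  R_A = 6M₀ab/L³ = 6·13·15·5/20³ = 117/160 kN
  M_A = M₀b(2a-b)/L² = 13·5·(2·15-5)/20² = 65/16 kN·m
  R_B = -6M₀ab/L³ = -6·13·15·5/20³ = -117/160 kN
  M_B = M₀a(2b-a)/L² = 13·15·(2·5-15)/20² = -39/16 kN·m
Superposition: R_A = 21073/160 kN, M_A = 21151/48 kN·m, R_B = 20527/160 kN, M_B = -20761/48 kN·m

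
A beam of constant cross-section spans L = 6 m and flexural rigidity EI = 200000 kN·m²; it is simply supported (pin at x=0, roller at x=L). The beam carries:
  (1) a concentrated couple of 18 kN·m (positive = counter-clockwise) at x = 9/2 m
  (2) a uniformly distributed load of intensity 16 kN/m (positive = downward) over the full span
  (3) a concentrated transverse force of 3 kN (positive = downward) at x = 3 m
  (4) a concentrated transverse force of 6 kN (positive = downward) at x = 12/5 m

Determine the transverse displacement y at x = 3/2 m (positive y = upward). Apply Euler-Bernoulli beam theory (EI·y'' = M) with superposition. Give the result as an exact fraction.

Load 1 — applied couple M₀=18 kN·m at a=9/2 m (b=L-a=3/2):
  y_1 = (M₀x³/(6L)+C₁x)/EI  [x≤a] with C₁=M₀(3b²-L²)/(6L)=-117/8 = (18·(3/2)³/(6·6)+(-117/8)·(3/2))/200000 = -81/800000 m
Load 2 — uniform load w=16 kN/m over full span:
  y_2 = -wx(L³-2Lx²+x³)/(24EI) = -16·(3/2)·(6³-2·6·(3/2)²+(3/2)³)/(24·200000) = -1539/1600000 m
Load 3 — point force P=3 kN at a=3 m (b=L-a=3):
  y_3 = -Pbx(L²-b²-x²)/(6LEI)  [x≤a] = -3·3·(3/2)·(6²-3²-(3/2)²)/(6·6·200000) = -297/6400000 m
Load 4 — point force P=6 kN at a=12/5 m (b=L-a=18/5):
  y_4 = -Pbx(L²-b²-x²)/(6LEI)  [x≤a] = -6·(18/5)·(3/2)·(6²-(18/5)²-(3/2)²)/(6·6·200000) = -18711/200000000 m
Superposition: y = Σ y_i = -962469/800000000 m ≈ -0.001203 m

y(3/2) = -962469/800000000 m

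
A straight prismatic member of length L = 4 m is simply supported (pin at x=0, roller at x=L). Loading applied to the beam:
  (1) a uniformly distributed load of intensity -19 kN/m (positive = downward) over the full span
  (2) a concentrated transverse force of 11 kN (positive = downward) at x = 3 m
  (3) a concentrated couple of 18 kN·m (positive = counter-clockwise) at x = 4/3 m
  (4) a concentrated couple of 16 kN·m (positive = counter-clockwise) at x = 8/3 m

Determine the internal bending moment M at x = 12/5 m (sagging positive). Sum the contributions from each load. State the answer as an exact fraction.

Load 1 — uniform load w=-19 kN/m over full span:
  M_1 = wx(L-x)/2 = (-19)·(12/5)·(4-(12/5))/2 = -912/25 kN·m
Load 2 — point force P=11 kN at a=3 m (b=L-a=1):
  M_2 = Pbx/L  [x≤a] = 11·1·(12/5)/4 = 33/5 kN·m
Load 3 — applied couple M₀=18 kN·m at a=4/3 m (b=L-a=8/3):
  M_3 = M₀x/L - M₀  [x>a] = 18·(12/5)/4 - 18 = -36/5 kN·m
Load 4 — applied couple M₀=16 kN·m at a=8/3 m (b=L-a=4/3):
  M_4 = M₀x/L  [x≤a] = 16·(12/5)/4 = 48/5 kN·m
Superposition: M = Σ M_i = -687/25 kN·m ≈ -27.480000 kN·m

M(12/5) = -687/25 kN·m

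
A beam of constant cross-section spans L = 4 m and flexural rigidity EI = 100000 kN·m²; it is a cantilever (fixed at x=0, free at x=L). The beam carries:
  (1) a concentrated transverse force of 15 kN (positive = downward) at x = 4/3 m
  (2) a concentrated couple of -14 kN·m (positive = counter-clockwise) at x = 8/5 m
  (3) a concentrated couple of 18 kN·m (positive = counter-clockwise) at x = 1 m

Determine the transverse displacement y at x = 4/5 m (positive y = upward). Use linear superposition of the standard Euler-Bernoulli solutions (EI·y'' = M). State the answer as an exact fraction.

Load 1 — point force P=15 kN at a=4/3 m (b=L-a=8/3):
  y_1 = -Px²(3a-x)/(6EI)  [x≤a] = -15·(4/5)²·(3·(4/3)-(4/5))/(6·100000) = -4/78125 m
Load 2 — applied couple M₀=-14 kN·m at a=8/5 m (b=L-a=12/5):
  y_2 = M₀x²/(2EI)  [x≤a] = (-14)·(4/5)²/(2·100000) = -7/156250 m
Load 3 — applied couple M₀=18 kN·m at a=1 m (b=L-a=3):
  y_3 = M₀x²/(2EI)  [x≤a] = 18·(4/5)²/(2·100000) = 9/156250 m
Superposition: y = Σ y_i = -3/78125 m ≈ -0.000038 m

y(4/5) = -3/78125 m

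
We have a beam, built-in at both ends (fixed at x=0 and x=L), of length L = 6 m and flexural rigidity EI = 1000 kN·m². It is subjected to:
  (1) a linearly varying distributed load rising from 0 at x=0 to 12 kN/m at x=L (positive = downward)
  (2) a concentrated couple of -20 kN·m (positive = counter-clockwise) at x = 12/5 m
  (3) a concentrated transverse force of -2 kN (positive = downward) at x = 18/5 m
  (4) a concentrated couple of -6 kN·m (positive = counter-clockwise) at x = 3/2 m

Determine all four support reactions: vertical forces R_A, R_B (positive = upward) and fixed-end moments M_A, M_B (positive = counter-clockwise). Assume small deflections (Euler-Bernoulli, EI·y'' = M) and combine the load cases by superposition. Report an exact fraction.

R_A = 4171/1000 kN, M_A = 11973/1000 kN·m, R_B = 29829/1000 kN, M_B = -28147/1000 kN·m

Load 1 — triangular load w₀=12 kN/m (0→w₀ over full span):
  R_A = 3w₀L/20 = 3·12·6/20 = 54/5 kN
  M_A = w₀L²/30 = 12·6²/30 = 72/5 kN·m
  R_B = 7w₀L/20 = 7·12·6/20 = 126/5 kN
  M_B = -w₀L²/20 = -12·6²/20 = -108/5 kN·m
Load 2 — applied couple M₀=-20 kN·m at a=12/5 m (b=L-a=18/5):
  R_A = 6M₀ab/L³ = 6·(-20)·(12/5)·(18/5)/6³ = -24/5 kN
  M_A = M₀b(2a-b)/L² = (-20)·(18/5)·(2·(12/5)-(18/5))/6² = -12/5 kN·m
  R_B = -6M₀ab/L³ = -6·(-20)·(12/5)·(18/5)/6³ = 24/5 kN
  M_B = M₀a(2b-a)/L² = (-20)·(12/5)·(2·(18/5)-(12/5))/6² = -32/5 kN·m
Load 3 — point force P=-2 kN at a=18/5 m (b=L-a=12/5):
  R_A = Pb²(3a+b)/L³ = (-2)·(12/5)²·(3·(18/5)+(12/5))/6³ = -88/125 kN
  M_A = Pab²/L² = (-2)·(18/5)·(12/5)²/6² = -144/125 kN·m
  R_B = Pa²(a+3b)/L³ = (-2)·(18/5)²·((18/5)+3·(12/5))/6³ = -162/125 kN
  M_B = -Pa²b/L² = -(-2)·(18/5)²·(12/5)/6² = 216/125 kN·m
Load 4 — applied couple M₀=-6 kN·m at a=3/2 m (b=L-a=9/2):
  R_A = 6M₀ab/L³ = 6·(-6)·(3/2)·(9/2)/6³ = -9/8 kN
  M_A = M₀b(2a-b)/L² = (-6)·(9/2)·(2·(3/2)-(9/2))/6² = 9/8 kN·m
  R_B = -6M₀ab/L³ = -6·(-6)·(3/2)·(9/2)/6³ = 9/8 kN
  M_B = M₀a(2b-a)/L² = (-6)·(3/2)·(2·(9/2)-(3/2))/6² = -15/8 kN·m
Superposition: R_A = 4171/1000 kN, M_A = 11973/1000 kN·m, R_B = 29829/1000 kN, M_B = -28147/1000 kN·m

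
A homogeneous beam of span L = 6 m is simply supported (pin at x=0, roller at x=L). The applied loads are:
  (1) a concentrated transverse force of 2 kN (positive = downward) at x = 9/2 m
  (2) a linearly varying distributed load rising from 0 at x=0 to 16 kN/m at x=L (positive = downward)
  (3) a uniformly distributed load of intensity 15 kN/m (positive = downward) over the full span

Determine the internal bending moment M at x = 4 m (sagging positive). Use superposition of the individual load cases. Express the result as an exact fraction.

M(4) = 878/9 kN·m

Load 1 — point force P=2 kN at a=9/2 m (b=L-a=3/2):
  M_1 = Pbx/L  [x≤a] = 2·(3/2)·4/6 = 2 kN·m
Load 2 — triangular load w₀=16 kN/m (0→w₀ over full span):
  M_2 = w₀Lx/6 - w₀x³/(6L) = 16·6·4/6 - 16·4³/(6·6) = 320/9 kN·m
Load 3 — uniform load w=15 kN/m over full span:
  M_3 = wx(L-x)/2 = 15·4·(6-4)/2 = 60 kN·m
Superposition: M = Σ M_i = 878/9 kN·m ≈ 97.555556 kN·m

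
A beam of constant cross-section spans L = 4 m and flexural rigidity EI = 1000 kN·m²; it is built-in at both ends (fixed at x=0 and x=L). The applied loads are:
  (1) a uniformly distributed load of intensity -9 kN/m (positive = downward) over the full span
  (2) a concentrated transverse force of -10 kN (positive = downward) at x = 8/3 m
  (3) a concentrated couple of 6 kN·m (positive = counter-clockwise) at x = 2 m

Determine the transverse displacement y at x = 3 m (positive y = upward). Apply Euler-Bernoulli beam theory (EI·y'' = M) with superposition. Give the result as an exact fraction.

y(3) = 71/12960 m

Load 1 — uniform load w=-9 kN/m over full span:
  y_1 = -wx²(L-x)²/(24EI) = -(-9)·3²·(4-3)²/(24·1000) = 27/8000 m
Load 2 — point force P=-10 kN at a=8/3 m (b=L-a=4/3):
  y_2 = -Pa²(L-x)²(3bL-(3b+a)(L-x))/(6L³EI)  [x>a] = -(-10)·(8/3)²·(4-3)²·(3·(4/3)·4-(3·(4/3)+(8/3))·(4-3))/(6·4³·1000) = 7/4050 m
Load 3 — applied couple M₀=6 kN·m at a=2 m (b=L-a=2):
  y_3 = (R_Ax³/6 - M_Ax²/2 - M₀(x-a)²/2)/EI  [x>a] with R_A=9/4, M_A=3/2 = ((9/4)·3³/6 - (3/2)·3²/2 - 6·(3-2)²/2)/1000 = 3/8000 m
Superposition: y = Σ y_i = 71/12960 m ≈ 0.005478 m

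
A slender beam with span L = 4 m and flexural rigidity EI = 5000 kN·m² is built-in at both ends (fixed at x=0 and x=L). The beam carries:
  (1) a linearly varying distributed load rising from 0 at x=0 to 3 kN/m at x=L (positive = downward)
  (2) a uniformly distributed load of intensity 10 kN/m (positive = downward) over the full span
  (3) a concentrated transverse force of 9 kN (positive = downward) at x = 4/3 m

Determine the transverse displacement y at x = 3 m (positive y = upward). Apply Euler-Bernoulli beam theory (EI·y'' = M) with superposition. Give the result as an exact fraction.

Load 1 — triangular load w₀=3 kN/m (0→w₀ over full span):
  y_1 = -w₀x²(L-x)²(x+2L)/(120LEI) = -3·3²·(4-3)²·(3+2·4)/(120·4·5000) = -99/800000 m
Load 2 — uniform load w=10 kN/m over full span:
  y_2 = -wx²(L-x)²/(24EI) = -10·3²·(4-3)²/(24·5000) = -3/4000 m
Load 3 — point force P=9 kN at a=4/3 m (b=L-a=8/3):
  y_3 = -Pa²(L-x)²(3bL-(3b+a)(L-x))/(6L³EI)  [x>a] = -9·(4/3)²·(4-3)²·(3·(8/3)·4-(3·(8/3)+(4/3))·(4-3))/(6·4³·5000) = -17/90000 m
Superposition: y = Σ y_i = -7651/7200000 m ≈ -0.001063 m

y(3) = -7651/7200000 m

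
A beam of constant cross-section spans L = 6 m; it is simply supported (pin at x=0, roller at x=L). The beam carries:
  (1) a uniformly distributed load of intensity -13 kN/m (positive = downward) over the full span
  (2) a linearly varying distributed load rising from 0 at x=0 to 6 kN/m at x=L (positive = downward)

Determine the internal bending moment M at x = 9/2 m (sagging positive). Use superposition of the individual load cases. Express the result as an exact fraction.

M(9/2) = -513/16 kN·m

Load 1 — uniform load w=-13 kN/m over full span:
  M_1 = wx(L-x)/2 = (-13)·(9/2)·(6-(9/2))/2 = -351/8 kN·m
Load 2 — triangular load w₀=6 kN/m (0→w₀ over full span):
  M_2 = w₀Lx/6 - w₀x³/(6L) = 6·6·(9/2)/6 - 6·(9/2)³/(6·6) = 189/16 kN·m
Superposition: M = Σ M_i = -513/16 kN·m ≈ -32.062500 kN·m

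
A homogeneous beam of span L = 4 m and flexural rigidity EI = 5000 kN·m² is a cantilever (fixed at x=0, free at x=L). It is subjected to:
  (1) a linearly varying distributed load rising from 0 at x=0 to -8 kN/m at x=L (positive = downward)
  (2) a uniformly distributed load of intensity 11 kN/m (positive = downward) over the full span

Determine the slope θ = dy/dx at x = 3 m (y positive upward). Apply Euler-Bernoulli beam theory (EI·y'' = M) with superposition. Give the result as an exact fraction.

θ(3) = -211/20000 rad

Load 1 — triangular load w₀=-8 kN/m (0→w₀ over full span):
  θ_1 = (w₀Lx²/4-w₀L²x/3-w₀x⁴/(24L))/EI = ((-8)·4·3²/4-(-8)·4²·3/3-(-8)·3⁴/(24·4))/5000 = 251/20000 rad
Load 2 — uniform load w=11 kN/m over full span:
  θ_2 = -wx(x²-3Lx+3L²)/(6EI) = -11·3·(3²-3·4·3+3·4²)/(6·5000) = -231/10000 rad
Superposition: θ = Σ θ_i = -211/20000 rad ≈ -0.010550 rad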